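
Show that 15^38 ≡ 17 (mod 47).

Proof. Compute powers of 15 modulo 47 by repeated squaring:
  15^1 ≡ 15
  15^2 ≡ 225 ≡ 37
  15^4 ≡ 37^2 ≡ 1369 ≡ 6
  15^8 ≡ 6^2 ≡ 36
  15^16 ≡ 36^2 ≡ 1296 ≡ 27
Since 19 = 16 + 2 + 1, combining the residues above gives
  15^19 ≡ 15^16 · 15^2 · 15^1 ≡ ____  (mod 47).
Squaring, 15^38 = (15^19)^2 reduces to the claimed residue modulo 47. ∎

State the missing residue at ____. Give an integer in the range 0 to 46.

Multiply the listed residues: 27 · 37 · 15 = 999 → 14985.
Reducing modulo 47: 14985 = 318·47 + 39, so 15^19 ≡ 39.

39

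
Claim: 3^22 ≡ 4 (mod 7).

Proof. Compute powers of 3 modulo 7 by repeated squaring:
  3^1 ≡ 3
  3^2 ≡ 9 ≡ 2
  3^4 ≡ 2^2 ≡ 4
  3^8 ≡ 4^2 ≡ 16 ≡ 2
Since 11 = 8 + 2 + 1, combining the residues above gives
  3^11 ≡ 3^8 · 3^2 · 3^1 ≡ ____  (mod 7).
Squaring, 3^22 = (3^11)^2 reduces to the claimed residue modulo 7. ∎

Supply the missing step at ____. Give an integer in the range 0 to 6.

5

3^8 · 3^2 · 3^1 ≡ 2 · 2 · 3 = 12.
12 mod 7 = 5, so 3^11 ≡ 5 (mod 7).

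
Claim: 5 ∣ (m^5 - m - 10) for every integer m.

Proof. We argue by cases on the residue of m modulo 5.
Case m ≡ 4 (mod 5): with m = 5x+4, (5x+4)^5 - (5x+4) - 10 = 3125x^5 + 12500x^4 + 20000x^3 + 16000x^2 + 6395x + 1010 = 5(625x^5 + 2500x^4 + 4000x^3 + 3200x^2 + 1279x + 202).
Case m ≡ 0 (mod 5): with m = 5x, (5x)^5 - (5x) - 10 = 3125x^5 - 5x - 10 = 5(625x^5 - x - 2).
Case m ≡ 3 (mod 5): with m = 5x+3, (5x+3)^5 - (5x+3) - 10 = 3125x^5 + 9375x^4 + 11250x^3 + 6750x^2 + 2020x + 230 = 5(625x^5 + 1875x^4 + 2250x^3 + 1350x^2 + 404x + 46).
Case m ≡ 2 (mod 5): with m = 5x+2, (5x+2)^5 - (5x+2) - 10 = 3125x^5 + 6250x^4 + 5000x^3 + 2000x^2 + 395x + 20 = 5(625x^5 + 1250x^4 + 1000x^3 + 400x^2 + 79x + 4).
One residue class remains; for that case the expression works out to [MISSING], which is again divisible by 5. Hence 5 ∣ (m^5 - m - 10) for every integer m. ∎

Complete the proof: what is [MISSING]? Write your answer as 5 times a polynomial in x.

5(625x^5 + 625x^4 + 250x^3 + 50x^2 + 4x - 2)

Only m ≡ 1 (mod 5) is unaccounted for. Put m = 5x+1:
(5x+1)^5 - (5x+1) - 10 expands to 3125x^5 + 3125x^4 + 1250x^3 + 250x^2 + 20x - 10,
and factoring out 5 leaves 5(625x^5 + 625x^4 + 250x^3 + 50x^2 + 4x - 2).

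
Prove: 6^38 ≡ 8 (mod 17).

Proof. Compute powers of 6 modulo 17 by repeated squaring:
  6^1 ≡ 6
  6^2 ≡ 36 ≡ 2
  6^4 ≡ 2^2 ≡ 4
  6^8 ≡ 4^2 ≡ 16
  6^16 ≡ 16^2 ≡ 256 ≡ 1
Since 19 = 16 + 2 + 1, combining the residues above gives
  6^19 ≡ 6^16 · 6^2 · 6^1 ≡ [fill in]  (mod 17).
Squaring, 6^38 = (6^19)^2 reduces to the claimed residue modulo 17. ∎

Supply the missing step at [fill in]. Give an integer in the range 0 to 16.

6^16 · 6^2 · 6^1 ≡ 1 · 2 · 6 = 12.
12 mod 17 = 12, so 6^19 ≡ 12 (mod 17).

12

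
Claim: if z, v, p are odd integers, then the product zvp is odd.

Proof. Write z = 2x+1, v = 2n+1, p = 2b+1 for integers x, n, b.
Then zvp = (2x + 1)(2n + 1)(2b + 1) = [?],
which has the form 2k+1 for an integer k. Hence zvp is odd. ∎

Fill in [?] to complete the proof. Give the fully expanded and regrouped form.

2(4bnx + 2bn + 2bx + b + 2nx + n + x) + 1

(2x + 1)(2n + 1)(2b + 1) = 8bnx + 4bn + 4bx + 2b + 4nx + 2n + 2x + 1
= 2(4bnx + 2bn + 2bx + b + 2nx + n + x) + 1.
Since 4bnx + 2bn + 2bx + b + 2nx + n + x is an integer, the product is of the form 2k+1 for an integer k.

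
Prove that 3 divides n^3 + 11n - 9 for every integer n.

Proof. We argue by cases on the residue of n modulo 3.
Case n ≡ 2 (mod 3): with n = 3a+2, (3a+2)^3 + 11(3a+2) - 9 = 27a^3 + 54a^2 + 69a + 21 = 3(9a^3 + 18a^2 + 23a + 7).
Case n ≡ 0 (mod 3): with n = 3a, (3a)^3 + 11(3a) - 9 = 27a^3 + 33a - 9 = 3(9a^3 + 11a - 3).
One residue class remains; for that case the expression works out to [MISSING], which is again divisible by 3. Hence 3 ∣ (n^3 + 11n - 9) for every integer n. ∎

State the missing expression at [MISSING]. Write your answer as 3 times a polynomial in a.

Only n ≡ 1 (mod 3) is unaccounted for. Put n = 3a+1:
(3a+1)^3 + 11(3a+1) - 9 expands to 27a^3 + 27a^2 + 42a + 3,
and factoring out 3 leaves 3(9a^3 + 9a^2 + 14a + 1).

3(9a^3 + 9a^2 + 14a + 1)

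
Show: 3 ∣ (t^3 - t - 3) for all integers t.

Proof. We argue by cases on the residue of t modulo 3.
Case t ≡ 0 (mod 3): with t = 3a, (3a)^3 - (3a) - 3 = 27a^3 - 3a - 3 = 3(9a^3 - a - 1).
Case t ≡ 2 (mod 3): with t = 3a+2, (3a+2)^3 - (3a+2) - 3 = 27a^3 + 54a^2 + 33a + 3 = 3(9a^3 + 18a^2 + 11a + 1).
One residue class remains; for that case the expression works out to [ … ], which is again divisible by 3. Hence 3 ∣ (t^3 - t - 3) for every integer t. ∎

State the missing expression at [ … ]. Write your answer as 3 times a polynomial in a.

3(9a^3 + 9a^2 + 2a - 1)

The residues treated are {0, 2}, so the missing case is t ≡ 1 (mod 3); write t = 3a+1.
Then (3a+1)^3 - (3a+1) - 3 = 27a^3 + 27a^2 + 6a - 3 = 3(9a^3 + 9a^2 + 2a - 1).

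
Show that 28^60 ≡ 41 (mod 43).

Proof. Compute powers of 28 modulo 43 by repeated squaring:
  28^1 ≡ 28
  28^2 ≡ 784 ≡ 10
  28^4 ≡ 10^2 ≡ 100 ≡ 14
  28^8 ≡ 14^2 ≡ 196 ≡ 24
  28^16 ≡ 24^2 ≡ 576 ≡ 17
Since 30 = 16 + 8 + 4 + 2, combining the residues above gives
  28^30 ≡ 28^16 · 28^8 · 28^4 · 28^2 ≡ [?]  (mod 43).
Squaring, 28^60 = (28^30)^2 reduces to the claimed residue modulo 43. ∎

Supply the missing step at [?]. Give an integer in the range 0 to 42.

28^16 · 28^8 · 28^4 · 28^2 ≡ 17 · 24 · 14 · 10 = 57120.
57120 mod 43 = 16, so 28^30 ≡ 16 (mod 43).

16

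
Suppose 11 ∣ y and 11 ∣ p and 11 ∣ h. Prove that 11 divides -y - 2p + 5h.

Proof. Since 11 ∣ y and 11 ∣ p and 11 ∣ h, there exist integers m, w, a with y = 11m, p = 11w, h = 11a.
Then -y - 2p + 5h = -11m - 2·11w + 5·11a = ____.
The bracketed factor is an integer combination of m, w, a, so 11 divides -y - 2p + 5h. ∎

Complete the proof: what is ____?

Pull the common 11 out of every term: -11m - 2·11w + 5·11a = 11(5a - m - 2w).
5a - m - 2w is an integer, which exhibits the divisibility.

11(5a - m - 2w)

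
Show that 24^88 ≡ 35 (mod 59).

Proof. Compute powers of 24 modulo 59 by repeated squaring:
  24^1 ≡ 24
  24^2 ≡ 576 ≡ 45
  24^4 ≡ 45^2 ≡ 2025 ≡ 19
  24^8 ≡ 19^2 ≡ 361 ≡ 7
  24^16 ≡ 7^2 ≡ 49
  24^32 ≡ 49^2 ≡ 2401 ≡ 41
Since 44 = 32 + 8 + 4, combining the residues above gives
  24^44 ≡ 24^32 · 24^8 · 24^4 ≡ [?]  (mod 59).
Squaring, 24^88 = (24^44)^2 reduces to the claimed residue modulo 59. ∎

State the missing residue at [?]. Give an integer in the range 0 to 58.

25

Multiply the listed residues: 41 · 7 · 19 = 287 → 5453.
Reducing modulo 59: 5453 = 92·59 + 25, so 24^44 ≡ 25.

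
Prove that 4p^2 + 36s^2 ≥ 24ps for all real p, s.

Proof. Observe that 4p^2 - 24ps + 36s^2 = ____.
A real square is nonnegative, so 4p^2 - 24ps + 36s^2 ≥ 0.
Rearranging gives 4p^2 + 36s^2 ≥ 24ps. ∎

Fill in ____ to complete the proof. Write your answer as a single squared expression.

4p^2 - 24ps + 36s^2 is a perfect-square trinomial: the outer terms are (2p)^2 and (6s)^2, and the cross term is -2·2p·6s.
So 4p^2 - 24ps + 36s^2 = (2p - 6s)^2 ≥ 0.

(2p - 6s)^2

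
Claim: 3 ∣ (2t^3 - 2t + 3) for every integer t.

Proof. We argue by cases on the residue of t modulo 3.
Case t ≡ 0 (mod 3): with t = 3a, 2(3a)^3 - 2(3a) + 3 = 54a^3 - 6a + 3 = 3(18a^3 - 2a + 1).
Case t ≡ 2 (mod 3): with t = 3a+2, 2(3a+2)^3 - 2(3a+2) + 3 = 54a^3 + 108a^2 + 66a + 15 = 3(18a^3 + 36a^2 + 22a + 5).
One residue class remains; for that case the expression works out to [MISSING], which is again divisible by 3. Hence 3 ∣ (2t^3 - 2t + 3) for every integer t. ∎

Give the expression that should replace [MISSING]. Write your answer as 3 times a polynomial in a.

3(18a^3 + 18a^2 + 4a + 1)

The residues treated are {0, 2}, so the missing case is t ≡ 1 (mod 3); write t = 3a+1.
Then 2(3a+1)^3 - 2(3a+1) + 3 = 54a^3 + 54a^2 + 12a + 3 = 3(18a^3 + 18a^2 + 4a + 1).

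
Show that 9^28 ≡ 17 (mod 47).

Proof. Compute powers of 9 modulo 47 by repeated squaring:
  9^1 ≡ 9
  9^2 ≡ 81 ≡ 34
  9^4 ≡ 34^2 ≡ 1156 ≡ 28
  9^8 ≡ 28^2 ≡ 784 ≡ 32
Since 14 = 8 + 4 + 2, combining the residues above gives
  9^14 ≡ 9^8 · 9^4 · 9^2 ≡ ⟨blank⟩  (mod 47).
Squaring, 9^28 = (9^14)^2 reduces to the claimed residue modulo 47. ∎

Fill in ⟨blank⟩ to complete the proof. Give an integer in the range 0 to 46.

Multiply the listed residues: 32 · 28 · 34 = 896 → 30464.
Reducing modulo 47: 30464 = 648·47 + 8, so 9^14 ≡ 8.

8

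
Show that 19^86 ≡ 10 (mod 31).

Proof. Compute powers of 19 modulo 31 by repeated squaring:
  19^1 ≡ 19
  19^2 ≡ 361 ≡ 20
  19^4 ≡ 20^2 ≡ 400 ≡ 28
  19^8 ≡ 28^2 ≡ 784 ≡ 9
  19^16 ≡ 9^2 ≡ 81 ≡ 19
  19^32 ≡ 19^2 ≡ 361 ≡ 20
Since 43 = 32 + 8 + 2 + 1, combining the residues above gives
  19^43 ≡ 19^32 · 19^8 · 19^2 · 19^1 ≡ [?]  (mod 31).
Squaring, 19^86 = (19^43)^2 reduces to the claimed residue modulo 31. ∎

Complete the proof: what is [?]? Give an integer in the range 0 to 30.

14

19^32 · 19^8 · 19^2 · 19^1 ≡ 20 · 9 · 20 · 19 = 68400.
68400 mod 31 = 14, so 19^43 ≡ 14 (mod 31).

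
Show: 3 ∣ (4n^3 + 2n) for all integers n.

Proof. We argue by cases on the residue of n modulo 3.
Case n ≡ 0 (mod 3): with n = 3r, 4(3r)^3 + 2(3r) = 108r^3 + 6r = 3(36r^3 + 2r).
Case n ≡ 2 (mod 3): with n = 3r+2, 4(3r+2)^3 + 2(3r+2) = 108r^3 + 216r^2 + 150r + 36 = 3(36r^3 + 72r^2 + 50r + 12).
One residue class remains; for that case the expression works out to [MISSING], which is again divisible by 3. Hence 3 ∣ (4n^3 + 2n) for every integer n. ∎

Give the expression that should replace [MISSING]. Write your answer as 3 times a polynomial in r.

3(36r^3 + 36r^2 + 14r + 2)

The residues treated are {0, 2}, so the missing case is n ≡ 1 (mod 3); write n = 3r+1.
Then 4(3r+1)^3 + 2(3r+1) = 108r^3 + 108r^2 + 42r + 6 = 3(36r^3 + 36r^2 + 14r + 2).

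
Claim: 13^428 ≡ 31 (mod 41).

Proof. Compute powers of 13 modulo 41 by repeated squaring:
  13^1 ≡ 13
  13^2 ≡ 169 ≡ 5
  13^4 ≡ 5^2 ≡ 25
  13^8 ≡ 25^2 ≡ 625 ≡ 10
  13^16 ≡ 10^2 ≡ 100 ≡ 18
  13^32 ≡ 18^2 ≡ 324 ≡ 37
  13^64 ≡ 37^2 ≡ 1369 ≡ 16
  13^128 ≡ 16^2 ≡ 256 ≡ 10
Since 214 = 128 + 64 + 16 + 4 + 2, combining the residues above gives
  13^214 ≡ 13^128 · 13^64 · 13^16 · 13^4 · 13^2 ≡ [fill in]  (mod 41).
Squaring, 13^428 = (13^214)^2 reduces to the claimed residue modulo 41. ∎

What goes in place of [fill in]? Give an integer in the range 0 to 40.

20

13^128 · 13^64 · 13^16 · 13^4 · 13^2 ≡ 10 · 16 · 18 · 25 · 5 = 360000.
360000 mod 41 = 20, so 13^214 ≡ 20 (mod 41).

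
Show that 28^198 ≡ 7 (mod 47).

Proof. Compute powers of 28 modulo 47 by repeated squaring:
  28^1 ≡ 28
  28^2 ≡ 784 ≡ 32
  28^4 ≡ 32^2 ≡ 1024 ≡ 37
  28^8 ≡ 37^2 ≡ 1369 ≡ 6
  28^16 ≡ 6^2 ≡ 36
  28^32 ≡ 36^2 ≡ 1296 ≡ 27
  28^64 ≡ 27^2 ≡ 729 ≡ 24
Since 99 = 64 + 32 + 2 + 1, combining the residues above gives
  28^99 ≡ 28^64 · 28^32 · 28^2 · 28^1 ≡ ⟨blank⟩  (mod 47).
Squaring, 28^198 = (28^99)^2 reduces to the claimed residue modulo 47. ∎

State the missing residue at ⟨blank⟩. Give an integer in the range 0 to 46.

17

28^64 · 28^32 · 28^2 · 28^1 ≡ 24 · 27 · 32 · 28 = 580608.
580608 mod 47 = 17, so 28^99 ≡ 17 (mod 47).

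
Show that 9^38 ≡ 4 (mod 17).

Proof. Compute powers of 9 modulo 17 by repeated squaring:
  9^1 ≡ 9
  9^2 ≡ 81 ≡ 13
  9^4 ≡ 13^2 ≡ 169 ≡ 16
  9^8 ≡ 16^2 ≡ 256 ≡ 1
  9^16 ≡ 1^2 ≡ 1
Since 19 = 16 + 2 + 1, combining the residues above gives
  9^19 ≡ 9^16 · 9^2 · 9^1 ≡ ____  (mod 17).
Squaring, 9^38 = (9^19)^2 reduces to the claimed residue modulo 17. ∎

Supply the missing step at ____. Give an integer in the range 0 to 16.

15

9^16 · 9^2 · 9^1 ≡ 1 · 13 · 9 = 117.
117 mod 17 = 15, so 9^19 ≡ 15 (mod 17).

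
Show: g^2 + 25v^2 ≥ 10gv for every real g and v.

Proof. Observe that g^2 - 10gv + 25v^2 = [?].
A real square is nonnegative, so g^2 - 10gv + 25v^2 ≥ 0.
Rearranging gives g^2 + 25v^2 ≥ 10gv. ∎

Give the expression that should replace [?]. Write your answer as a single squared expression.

The leading and trailing coefficients are 1^2 and 5^2, and 10 = 2·1·5, so the trinomial is (g - 5v)^2.
Hence g^2 - 10gv + 25v^2 ≥ 0.

(g - 5v)^2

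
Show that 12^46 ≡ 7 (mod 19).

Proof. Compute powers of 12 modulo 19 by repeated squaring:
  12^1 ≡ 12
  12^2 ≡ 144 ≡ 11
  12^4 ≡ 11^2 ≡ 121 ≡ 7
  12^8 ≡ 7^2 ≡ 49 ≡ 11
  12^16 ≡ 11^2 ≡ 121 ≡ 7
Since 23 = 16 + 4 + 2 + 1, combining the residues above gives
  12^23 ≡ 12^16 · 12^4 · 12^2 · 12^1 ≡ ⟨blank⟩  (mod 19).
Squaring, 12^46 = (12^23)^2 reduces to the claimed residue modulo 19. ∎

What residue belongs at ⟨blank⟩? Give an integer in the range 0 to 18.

8

12^16 · 12^4 · 12^2 · 12^1 ≡ 7 · 7 · 11 · 12 = 6468.
6468 mod 19 = 8, so 12^23 ≡ 8 (mod 19).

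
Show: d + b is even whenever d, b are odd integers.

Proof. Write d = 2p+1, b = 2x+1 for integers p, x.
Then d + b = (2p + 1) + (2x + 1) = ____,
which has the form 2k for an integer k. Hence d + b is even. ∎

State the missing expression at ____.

2(p + x + 1)

Expanding: (2p + 1) + (2x + 1) = 2p + 2x + 2.
Every term is even; pulling out the factor of 2 gives 2(p + x + 1).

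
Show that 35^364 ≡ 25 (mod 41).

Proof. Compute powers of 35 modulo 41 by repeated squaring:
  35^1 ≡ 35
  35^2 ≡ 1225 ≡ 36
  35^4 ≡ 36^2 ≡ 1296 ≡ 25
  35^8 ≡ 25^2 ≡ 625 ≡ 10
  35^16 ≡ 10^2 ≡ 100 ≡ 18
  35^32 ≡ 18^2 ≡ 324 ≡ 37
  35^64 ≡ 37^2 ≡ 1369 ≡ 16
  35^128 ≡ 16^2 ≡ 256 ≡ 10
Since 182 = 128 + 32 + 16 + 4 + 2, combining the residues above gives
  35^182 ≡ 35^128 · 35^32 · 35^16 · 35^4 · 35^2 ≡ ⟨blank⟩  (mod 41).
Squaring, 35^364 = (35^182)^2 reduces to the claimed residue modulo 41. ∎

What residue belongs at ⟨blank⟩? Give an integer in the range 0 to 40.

35^128 · 35^32 · 35^16 · 35^4 · 35^2 ≡ 10 · 37 · 18 · 25 · 36 = 5994000.
5994000 mod 41 = 5, so 35^182 ≡ 5 (mod 41).

5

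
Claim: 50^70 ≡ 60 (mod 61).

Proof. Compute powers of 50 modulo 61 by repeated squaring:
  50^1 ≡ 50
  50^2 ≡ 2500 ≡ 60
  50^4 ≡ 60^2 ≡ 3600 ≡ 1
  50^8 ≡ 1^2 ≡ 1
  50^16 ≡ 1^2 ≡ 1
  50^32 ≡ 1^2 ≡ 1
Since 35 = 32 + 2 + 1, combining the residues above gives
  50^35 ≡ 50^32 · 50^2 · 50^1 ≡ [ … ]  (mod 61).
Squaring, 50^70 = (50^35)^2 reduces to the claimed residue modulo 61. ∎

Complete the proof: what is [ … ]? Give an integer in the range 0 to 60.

11

50^32 · 50^2 · 50^1 ≡ 1 · 60 · 50 = 3000.
3000 mod 61 = 11, so 50^35 ≡ 11 (mod 61).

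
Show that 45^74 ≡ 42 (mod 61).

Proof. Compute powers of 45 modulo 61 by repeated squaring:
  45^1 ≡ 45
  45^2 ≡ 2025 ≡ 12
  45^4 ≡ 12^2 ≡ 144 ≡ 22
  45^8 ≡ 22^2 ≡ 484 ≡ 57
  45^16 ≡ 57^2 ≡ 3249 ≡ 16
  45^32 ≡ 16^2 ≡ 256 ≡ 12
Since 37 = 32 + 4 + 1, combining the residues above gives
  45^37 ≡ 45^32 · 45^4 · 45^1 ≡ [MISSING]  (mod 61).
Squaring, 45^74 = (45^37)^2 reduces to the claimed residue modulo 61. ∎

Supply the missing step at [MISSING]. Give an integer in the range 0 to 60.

Multiply the listed residues: 12 · 22 · 45 = 264 → 11880.
Reducing modulo 61: 11880 = 194·61 + 46, so 45^37 ≡ 46.

46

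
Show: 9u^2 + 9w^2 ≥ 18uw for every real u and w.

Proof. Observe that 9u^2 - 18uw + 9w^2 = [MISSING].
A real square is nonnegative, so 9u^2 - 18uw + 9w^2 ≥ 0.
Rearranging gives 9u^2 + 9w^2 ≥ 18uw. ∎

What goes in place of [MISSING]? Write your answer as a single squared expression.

(3u - 3w)^2

The leading and trailing coefficients are 3^2 and 3^2, and 18 = 2·3·3, so the trinomial is (3u - 3w)^2.
Hence 9u^2 - 18uw + 9w^2 ≥ 0.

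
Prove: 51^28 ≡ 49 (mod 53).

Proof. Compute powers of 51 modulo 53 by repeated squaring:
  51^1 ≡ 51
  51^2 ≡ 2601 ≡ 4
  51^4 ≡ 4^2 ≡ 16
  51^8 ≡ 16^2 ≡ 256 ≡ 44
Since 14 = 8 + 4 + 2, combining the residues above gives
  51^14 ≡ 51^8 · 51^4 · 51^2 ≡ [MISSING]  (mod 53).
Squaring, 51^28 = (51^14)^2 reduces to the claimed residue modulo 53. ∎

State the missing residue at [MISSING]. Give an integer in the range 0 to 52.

51^8 · 51^4 · 51^2 ≡ 44 · 16 · 4 = 2816.
2816 mod 53 = 7, so 51^14 ≡ 7 (mod 53).

7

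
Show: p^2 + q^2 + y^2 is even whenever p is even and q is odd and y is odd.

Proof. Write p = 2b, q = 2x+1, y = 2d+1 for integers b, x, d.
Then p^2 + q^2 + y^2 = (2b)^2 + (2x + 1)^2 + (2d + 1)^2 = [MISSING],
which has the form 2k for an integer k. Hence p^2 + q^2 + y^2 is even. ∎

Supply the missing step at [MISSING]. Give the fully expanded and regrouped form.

(2b)^2 + (2x + 1)^2 + (2d + 1)^2 = 4b^2 + 4d^2 + 4d + 4x^2 + 4x + 2
= 2(2b^2 + 2d^2 + 2d + 2x^2 + 2x + 1).
Since 2b^2 + 2d^2 + 2d + 2x^2 + 2x + 1 is an integer, the sum of squares is of the form 2k for an integer k.

2(2b^2 + 2d^2 + 2d + 2x^2 + 2x + 1)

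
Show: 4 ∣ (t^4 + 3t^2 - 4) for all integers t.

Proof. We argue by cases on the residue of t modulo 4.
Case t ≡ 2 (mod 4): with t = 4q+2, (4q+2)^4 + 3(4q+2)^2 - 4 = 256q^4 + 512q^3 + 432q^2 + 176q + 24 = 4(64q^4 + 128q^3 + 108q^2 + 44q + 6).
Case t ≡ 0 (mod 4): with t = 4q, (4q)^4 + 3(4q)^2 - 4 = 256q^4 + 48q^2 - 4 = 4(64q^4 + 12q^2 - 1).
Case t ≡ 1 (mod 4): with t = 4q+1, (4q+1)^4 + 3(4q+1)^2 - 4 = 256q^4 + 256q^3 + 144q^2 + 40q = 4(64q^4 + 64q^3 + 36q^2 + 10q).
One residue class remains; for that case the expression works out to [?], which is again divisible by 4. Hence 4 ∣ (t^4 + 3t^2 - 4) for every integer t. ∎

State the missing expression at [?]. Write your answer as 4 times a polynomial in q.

The residues treated are {2, 0, 1}, so the missing case is t ≡ 3 (mod 4); write t = 4q+3.
Then (4q+3)^4 + 3(4q+3)^2 - 4 = 256q^4 + 768q^3 + 912q^2 + 504q + 104 = 4(64q^4 + 192q^3 + 228q^2 + 126q + 26).

4(64q^4 + 192q^3 + 228q^2 + 126q + 26)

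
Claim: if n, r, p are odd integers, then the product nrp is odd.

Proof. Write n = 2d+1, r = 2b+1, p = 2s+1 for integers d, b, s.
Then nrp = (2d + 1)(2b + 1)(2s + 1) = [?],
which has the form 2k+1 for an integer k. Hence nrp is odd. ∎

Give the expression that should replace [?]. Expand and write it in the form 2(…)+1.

(2d + 1)(2b + 1)(2s + 1) = 8bds + 4bd + 4bs + 2b + 4ds + 2d + 2s + 1
= 2(4bds + 2bd + 2bs + b + 2ds + d + s) + 1.
Since 4bds + 2bd + 2bs + b + 2ds + d + s is an integer, the product is of the form 2k+1 for an integer k.

2(4bds + 2bd + 2bs + b + 2ds + d + s) + 1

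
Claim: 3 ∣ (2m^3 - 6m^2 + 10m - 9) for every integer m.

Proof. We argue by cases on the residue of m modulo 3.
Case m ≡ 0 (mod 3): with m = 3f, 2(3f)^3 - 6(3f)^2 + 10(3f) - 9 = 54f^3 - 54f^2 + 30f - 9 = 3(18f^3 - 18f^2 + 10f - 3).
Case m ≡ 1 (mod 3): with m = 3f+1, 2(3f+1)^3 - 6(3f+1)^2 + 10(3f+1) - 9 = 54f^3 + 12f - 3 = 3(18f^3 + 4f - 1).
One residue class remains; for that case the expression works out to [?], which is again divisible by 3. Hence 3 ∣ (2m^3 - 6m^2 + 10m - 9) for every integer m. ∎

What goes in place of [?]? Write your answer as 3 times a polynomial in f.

3(18f^3 + 18f^2 + 10f + 1)

The residues treated are {0, 1}, so the missing case is m ≡ 2 (mod 3); write m = 3f+2.
Then 2(3f+2)^3 - 6(3f+2)^2 + 10(3f+2) - 9 = 54f^3 + 54f^2 + 30f + 3 = 3(18f^3 + 18f^2 + 10f + 1).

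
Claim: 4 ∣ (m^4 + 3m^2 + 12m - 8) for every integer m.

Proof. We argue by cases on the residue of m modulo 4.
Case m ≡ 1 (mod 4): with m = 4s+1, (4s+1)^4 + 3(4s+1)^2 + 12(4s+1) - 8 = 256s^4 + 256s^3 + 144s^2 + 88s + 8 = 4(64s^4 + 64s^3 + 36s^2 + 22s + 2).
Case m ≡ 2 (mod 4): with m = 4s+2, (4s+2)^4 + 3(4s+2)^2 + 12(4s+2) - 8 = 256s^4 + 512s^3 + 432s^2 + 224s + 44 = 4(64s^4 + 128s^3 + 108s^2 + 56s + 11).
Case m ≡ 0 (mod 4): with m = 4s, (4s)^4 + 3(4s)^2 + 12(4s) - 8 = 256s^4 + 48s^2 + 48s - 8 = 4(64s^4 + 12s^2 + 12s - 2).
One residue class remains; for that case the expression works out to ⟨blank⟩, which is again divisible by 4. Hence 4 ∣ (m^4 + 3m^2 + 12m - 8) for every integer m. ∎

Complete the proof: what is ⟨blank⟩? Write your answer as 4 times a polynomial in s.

Only m ≡ 3 (mod 4) is unaccounted for. Put m = 4s+3:
(4s+3)^4 + 3(4s+3)^2 + 12(4s+3) - 8 expands to 256s^4 + 768s^3 + 912s^2 + 552s + 136,
and factoring out 4 leaves 4(64s^4 + 192s^3 + 228s^2 + 138s + 34).

4(64s^4 + 192s^3 + 228s^2 + 138s + 34)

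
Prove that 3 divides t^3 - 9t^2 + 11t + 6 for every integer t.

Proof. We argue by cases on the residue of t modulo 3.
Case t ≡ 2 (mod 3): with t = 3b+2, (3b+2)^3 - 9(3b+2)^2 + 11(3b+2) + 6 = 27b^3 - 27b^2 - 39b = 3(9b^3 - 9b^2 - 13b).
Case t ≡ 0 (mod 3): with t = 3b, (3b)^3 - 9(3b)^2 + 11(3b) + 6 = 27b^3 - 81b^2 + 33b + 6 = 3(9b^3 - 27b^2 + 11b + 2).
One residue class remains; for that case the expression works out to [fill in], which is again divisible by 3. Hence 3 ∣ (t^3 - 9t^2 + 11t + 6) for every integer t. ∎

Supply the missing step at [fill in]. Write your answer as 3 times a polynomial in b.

3(9b^3 - 18b^2 - 4b + 3)

Only t ≡ 1 (mod 3) is unaccounted for. Put t = 3b+1:
(3b+1)^3 - 9(3b+1)^2 + 11(3b+1) + 6 expands to 27b^3 - 54b^2 - 12b + 9,
and factoring out 3 leaves 3(9b^3 - 18b^2 - 4b + 3).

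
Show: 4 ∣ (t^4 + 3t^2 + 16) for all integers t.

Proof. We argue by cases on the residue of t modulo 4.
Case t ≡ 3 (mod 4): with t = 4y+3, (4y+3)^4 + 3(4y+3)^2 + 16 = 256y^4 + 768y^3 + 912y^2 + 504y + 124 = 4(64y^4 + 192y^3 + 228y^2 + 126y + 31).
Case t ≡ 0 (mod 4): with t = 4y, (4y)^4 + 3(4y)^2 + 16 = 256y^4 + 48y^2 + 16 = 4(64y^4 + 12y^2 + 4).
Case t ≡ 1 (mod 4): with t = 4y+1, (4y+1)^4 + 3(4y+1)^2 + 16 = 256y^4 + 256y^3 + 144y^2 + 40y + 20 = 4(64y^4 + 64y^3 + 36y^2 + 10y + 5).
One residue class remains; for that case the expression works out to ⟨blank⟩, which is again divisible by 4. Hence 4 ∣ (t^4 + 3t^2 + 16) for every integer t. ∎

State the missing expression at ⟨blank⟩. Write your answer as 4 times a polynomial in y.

The residues treated are {3, 0, 1}, so the missing case is t ≡ 2 (mod 4); write t = 4y+2.
Then (4y+2)^4 + 3(4y+2)^2 + 16 = 256y^4 + 512y^3 + 432y^2 + 176y + 44 = 4(64y^4 + 128y^3 + 108y^2 + 44y + 11).

4(64y^4 + 128y^3 + 108y^2 + 44y + 11)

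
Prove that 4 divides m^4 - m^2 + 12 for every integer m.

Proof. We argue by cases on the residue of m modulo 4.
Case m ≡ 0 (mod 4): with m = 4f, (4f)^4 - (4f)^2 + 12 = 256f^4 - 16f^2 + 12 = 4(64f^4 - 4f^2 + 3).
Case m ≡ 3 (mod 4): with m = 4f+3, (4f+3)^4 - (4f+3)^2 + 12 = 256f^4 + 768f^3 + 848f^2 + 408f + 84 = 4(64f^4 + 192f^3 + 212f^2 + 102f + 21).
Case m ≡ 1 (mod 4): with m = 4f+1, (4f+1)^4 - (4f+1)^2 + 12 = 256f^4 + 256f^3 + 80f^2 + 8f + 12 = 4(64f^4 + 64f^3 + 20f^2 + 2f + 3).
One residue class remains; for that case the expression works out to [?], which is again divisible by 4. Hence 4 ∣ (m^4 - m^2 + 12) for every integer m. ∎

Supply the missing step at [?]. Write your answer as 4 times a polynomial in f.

4(64f^4 + 128f^3 + 92f^2 + 28f + 6)

The residues treated are {0, 3, 1}, so the missing case is m ≡ 2 (mod 4); write m = 4f+2.
Then (4f+2)^4 - (4f+2)^2 + 12 = 256f^4 + 512f^3 + 368f^2 + 112f + 24 = 4(64f^4 + 128f^3 + 92f^2 + 28f + 6).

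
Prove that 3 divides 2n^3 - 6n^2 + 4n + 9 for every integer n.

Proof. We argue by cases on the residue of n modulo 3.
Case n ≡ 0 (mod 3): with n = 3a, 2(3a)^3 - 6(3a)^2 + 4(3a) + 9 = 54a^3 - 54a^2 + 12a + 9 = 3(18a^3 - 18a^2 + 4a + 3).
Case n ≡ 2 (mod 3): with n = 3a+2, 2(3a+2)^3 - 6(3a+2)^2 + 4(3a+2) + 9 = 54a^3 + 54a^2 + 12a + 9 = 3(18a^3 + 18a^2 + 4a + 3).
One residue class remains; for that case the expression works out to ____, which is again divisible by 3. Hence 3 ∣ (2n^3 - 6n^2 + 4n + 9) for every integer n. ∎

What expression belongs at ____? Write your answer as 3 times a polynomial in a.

Only n ≡ 1 (mod 3) is unaccounted for. Put n = 3a+1:
2(3a+1)^3 - 6(3a+1)^2 + 4(3a+1) + 9 expands to 54a^3 - 6a + 9,
and factoring out 3 leaves 3(18a^3 - 2a + 3).

3(18a^3 - 2a + 3)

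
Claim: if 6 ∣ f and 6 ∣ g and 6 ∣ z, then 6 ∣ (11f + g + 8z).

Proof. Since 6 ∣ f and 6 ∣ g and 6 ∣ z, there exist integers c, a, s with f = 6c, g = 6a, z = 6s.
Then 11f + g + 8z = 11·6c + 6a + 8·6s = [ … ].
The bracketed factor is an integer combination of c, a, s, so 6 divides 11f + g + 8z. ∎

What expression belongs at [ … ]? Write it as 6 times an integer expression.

Pull the common 6 out of every term: 11·6c + 6a + 8·6s = 6(a + 11c + 8s).
a + 11c + 8s is an integer, which exhibits the divisibility.

6(a + 11c + 8s)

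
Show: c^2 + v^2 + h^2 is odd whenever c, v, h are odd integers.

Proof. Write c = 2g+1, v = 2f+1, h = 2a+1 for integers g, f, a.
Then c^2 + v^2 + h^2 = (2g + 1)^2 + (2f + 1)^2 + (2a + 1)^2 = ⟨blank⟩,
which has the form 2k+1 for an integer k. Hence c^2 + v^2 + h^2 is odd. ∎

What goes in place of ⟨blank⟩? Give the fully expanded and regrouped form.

(2g + 1)^2 + (2f + 1)^2 + (2a + 1)^2 = 4a^2 + 4a + 4f^2 + 4f + 4g^2 + 4g + 3
= 2(2a^2 + 2a + 2f^2 + 2f + 2g^2 + 2g + 1) + 1.
Since 2a^2 + 2a + 2f^2 + 2f + 2g^2 + 2g + 1 is an integer, the sum of squares is of the form 2k+1 for an integer k.

2(2a^2 + 2a + 2f^2 + 2f + 2g^2 + 2g + 1) + 1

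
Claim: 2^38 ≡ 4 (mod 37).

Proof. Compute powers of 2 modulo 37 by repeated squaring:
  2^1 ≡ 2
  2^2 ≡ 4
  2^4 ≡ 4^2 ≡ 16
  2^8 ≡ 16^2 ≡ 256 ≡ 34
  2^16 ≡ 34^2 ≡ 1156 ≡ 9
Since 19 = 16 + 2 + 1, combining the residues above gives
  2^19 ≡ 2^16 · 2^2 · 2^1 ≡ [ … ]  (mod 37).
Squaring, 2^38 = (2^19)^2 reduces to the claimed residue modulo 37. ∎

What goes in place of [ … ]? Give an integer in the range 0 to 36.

35

Multiply the listed residues: 9 · 4 · 2 = 36 → 72.
Reducing modulo 37: 72 = 1·37 + 35, so 2^19 ≡ 35.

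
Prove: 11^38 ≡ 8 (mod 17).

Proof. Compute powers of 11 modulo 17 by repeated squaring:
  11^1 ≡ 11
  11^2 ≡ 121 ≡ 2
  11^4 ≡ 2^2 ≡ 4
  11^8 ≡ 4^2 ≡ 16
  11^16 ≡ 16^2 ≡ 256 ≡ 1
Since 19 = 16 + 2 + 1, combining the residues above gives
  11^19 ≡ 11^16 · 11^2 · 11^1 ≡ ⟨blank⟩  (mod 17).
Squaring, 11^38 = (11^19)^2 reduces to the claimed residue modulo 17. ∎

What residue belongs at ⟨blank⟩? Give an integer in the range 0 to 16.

Multiply the listed residues: 1 · 2 · 11 = 2 → 22.
Reducing modulo 17: 22 = 1·17 + 5, so 11^19 ≡ 5.

5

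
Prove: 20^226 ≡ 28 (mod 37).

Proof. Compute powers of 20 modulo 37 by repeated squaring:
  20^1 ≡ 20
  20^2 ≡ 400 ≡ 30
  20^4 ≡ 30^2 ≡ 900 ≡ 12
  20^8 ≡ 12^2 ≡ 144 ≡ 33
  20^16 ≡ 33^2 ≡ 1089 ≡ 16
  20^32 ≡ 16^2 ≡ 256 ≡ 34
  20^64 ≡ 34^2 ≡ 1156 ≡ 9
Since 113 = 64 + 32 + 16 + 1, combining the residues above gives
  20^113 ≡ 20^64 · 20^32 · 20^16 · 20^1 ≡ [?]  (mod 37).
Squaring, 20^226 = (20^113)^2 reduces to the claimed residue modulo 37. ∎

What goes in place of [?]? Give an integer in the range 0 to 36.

20^64 · 20^32 · 20^16 · 20^1 ≡ 9 · 34 · 16 · 20 = 97920.
97920 mod 37 = 18, so 20^113 ≡ 18 (mod 37).

18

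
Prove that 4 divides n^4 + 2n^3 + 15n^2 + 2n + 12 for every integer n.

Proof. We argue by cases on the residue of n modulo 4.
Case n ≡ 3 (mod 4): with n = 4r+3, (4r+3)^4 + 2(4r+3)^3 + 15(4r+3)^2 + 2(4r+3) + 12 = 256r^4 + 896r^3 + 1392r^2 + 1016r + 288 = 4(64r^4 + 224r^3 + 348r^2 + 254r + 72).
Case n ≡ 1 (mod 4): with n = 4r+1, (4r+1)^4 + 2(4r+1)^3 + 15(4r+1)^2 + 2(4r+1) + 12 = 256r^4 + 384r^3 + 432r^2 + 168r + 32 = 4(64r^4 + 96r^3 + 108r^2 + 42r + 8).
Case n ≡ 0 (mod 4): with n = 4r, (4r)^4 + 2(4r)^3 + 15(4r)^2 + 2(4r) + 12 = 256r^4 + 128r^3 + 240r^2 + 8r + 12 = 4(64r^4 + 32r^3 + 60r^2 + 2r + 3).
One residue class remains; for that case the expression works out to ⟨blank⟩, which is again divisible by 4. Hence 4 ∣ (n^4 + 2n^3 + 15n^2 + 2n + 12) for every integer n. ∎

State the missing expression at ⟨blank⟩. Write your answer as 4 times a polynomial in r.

The residues treated are {3, 1, 0}, so the missing case is n ≡ 2 (mod 4); write n = 4r+2.
Then (4r+2)^4 + 2(4r+2)^3 + 15(4r+2)^2 + 2(4r+2) + 12 = 256r^4 + 640r^3 + 816r^2 + 472r + 108 = 4(64r^4 + 160r^3 + 204r^2 + 118r + 27).

4(64r^4 + 160r^3 + 204r^2 + 118r + 27)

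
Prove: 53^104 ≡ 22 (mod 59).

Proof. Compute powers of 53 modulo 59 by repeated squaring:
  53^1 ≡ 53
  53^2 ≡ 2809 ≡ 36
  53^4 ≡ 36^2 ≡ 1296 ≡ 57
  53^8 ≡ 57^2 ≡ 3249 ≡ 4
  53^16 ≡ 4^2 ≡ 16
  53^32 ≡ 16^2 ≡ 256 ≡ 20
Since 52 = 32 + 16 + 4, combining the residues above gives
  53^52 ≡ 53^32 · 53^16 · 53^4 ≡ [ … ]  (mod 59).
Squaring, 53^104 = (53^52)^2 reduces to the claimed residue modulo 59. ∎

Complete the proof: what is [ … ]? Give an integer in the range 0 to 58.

53^32 · 53^16 · 53^4 ≡ 20 · 16 · 57 = 18240.
18240 mod 59 = 9, so 53^52 ≡ 9 (mod 59).

9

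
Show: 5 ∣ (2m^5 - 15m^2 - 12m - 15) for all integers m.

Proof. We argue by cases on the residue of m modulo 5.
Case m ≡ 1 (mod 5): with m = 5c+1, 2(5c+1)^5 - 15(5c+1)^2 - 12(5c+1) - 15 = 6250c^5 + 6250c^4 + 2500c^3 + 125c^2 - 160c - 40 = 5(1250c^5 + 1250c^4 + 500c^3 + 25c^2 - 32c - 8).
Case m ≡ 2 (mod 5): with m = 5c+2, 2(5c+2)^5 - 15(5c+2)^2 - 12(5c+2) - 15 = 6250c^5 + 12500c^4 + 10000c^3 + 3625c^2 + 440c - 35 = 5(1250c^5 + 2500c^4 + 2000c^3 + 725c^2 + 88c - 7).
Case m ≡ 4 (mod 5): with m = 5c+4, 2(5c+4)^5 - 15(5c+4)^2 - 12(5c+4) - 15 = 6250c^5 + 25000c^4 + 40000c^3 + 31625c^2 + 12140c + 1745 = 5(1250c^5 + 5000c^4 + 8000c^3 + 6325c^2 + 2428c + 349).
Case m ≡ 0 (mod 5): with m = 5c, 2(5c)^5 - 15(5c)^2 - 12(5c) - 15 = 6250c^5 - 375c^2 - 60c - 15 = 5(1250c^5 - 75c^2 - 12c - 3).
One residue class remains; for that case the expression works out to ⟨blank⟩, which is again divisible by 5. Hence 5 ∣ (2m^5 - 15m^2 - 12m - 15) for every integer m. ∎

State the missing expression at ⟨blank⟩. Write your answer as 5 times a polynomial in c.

5(1250c^5 + 3750c^4 + 4500c^3 + 2625c^2 + 708c + 60)

The residues treated are {1, 2, 4, 0}, so the missing case is m ≡ 3 (mod 5); write m = 5c+3.
Then 2(5c+3)^5 - 15(5c+3)^2 - 12(5c+3) - 15 = 6250c^5 + 18750c^4 + 22500c^3 + 13125c^2 + 3540c + 300 = 5(1250c^5 + 3750c^4 + 4500c^3 + 2625c^2 + 708c + 60).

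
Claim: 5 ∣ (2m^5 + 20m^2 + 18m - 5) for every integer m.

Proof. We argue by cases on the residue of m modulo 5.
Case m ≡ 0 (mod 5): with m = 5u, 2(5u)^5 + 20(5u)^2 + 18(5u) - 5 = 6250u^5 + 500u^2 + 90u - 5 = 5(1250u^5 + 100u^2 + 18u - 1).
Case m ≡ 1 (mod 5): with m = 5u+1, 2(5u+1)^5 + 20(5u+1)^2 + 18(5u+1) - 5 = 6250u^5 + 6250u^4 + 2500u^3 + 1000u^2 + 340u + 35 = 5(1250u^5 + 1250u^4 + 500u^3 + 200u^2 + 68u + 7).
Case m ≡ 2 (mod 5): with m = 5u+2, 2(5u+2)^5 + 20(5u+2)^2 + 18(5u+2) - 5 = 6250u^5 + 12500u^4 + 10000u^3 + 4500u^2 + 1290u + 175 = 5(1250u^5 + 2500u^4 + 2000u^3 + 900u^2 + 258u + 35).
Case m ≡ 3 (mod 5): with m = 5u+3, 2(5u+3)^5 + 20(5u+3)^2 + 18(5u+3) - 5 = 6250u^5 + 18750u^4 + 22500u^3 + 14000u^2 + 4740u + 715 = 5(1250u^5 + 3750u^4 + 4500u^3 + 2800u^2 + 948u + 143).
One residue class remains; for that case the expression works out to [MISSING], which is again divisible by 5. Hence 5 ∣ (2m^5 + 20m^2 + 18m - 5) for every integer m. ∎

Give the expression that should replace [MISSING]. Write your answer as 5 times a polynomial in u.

5(1250u^5 + 5000u^4 + 8000u^3 + 6500u^2 + 2738u + 487)

Only m ≡ 4 (mod 5) is unaccounted for. Put m = 5u+4:
2(5u+4)^5 + 20(5u+4)^2 + 18(5u+4) - 5 expands to 6250u^5 + 25000u^4 + 40000u^3 + 32500u^2 + 13690u + 2435,
and factoring out 5 leaves 5(1250u^5 + 5000u^4 + 8000u^3 + 6500u^2 + 2738u + 487).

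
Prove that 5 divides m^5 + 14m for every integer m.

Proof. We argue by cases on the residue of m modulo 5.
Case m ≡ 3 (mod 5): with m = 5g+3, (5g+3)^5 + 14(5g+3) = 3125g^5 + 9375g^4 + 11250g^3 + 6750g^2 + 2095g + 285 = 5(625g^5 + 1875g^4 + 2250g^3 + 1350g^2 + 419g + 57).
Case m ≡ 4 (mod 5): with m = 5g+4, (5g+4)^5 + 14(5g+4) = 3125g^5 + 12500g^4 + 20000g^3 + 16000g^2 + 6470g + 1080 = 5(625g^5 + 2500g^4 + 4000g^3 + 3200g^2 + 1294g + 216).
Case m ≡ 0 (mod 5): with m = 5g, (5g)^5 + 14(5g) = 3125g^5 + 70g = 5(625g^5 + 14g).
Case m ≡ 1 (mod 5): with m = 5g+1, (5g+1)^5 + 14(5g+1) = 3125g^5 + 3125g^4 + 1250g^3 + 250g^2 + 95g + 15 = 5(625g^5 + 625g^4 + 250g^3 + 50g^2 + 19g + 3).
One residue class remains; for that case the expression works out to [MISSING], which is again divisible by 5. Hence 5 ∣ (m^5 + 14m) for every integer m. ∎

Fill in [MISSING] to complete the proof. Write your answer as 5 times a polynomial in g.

5(625g^5 + 1250g^4 + 1000g^3 + 400g^2 + 94g + 12)

The residues treated are {3, 4, 0, 1}, so the missing case is m ≡ 2 (mod 5); write m = 5g+2.
Then (5g+2)^5 + 14(5g+2) = 3125g^5 + 6250g^4 + 5000g^3 + 2000g^2 + 470g + 60 = 5(625g^5 + 1250g^4 + 1000g^3 + 400g^2 + 94g + 12).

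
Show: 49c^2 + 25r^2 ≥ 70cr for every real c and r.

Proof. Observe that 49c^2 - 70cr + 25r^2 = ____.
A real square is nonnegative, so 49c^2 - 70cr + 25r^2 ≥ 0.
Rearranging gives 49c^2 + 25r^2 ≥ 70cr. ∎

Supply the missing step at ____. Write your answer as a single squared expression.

49c^2 - 70cr + 25r^2 is a perfect-square trinomial: the outer terms are (7c)^2 and (5r)^2, and the cross term is -2·7c·5r.
So 49c^2 - 70cr + 25r^2 = (7c - 5r)^2 ≥ 0.

(7c - 5r)^2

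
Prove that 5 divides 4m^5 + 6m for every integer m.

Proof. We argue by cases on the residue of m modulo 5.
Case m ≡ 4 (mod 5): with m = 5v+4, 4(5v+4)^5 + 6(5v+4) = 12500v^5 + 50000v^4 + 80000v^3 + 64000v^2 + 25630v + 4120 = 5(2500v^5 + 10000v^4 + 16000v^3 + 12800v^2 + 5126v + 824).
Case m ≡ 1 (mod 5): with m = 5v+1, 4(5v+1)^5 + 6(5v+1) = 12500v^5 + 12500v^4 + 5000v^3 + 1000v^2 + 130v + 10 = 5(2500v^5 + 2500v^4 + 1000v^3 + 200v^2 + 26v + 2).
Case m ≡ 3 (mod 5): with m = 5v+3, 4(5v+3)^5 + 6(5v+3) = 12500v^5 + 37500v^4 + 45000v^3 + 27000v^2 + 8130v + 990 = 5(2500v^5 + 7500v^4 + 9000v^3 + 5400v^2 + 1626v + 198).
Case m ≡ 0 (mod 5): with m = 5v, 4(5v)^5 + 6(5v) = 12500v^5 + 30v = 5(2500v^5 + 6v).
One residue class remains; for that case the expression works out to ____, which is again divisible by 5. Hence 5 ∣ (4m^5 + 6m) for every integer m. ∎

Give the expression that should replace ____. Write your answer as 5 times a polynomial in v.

5(2500v^5 + 5000v^4 + 4000v^3 + 1600v^2 + 326v + 28)

The residues treated are {4, 1, 3, 0}, so the missing case is m ≡ 2 (mod 5); write m = 5v+2.
Then 4(5v+2)^5 + 6(5v+2) = 12500v^5 + 25000v^4 + 20000v^3 + 8000v^2 + 1630v + 140 = 5(2500v^5 + 5000v^4 + 4000v^3 + 1600v^2 + 326v + 28).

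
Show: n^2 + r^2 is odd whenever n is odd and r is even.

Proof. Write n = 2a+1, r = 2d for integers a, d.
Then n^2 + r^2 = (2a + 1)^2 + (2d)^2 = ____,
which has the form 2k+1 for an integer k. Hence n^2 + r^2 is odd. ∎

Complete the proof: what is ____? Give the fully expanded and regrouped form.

(2a + 1)^2 + (2d)^2 = 4a^2 + 4a + 4d^2 + 1
= 2(2a^2 + 2a + 2d^2) + 1.
Since 2a^2 + 2a + 2d^2 is an integer, the sum of squares is of the form 2k+1 for an integer k.

2(2a^2 + 2a + 2d^2) + 1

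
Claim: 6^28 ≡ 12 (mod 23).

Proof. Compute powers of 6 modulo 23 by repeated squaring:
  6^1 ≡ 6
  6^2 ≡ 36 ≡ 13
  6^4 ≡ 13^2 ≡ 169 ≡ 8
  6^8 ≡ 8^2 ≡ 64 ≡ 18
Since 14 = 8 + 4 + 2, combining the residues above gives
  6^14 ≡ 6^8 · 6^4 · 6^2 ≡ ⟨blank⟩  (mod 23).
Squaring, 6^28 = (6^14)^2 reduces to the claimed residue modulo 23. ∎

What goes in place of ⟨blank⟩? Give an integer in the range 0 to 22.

6^8 · 6^4 · 6^2 ≡ 18 · 8 · 13 = 1872.
1872 mod 23 = 9, so 6^14 ≡ 9 (mod 23).

9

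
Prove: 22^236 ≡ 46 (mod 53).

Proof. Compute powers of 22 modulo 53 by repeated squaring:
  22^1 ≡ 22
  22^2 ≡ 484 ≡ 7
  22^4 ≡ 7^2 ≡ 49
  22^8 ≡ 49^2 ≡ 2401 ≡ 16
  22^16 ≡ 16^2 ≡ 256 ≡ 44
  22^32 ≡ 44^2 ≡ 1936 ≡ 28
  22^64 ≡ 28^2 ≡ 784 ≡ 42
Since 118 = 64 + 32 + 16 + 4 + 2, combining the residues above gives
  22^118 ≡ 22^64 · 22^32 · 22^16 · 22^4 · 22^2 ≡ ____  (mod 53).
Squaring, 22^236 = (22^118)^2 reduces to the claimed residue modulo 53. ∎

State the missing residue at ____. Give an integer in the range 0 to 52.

29

22^64 · 22^32 · 22^16 · 22^4 · 22^2 ≡ 42 · 28 · 44 · 49 · 7 = 17748192.
17748192 mod 53 = 29, so 22^118 ≡ 29 (mod 53).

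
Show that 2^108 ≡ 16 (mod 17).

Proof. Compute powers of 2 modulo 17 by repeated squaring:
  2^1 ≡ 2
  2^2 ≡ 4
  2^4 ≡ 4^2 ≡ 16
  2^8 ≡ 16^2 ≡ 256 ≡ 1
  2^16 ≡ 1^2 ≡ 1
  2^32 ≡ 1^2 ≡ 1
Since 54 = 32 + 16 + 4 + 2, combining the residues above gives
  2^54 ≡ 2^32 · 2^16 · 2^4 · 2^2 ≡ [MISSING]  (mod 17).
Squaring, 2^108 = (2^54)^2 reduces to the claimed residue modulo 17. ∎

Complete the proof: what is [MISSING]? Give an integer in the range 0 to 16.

2^32 · 2^16 · 2^4 · 2^2 ≡ 1 · 1 · 16 · 4 = 64.
64 mod 17 = 13, so 2^54 ≡ 13 (mod 17).

13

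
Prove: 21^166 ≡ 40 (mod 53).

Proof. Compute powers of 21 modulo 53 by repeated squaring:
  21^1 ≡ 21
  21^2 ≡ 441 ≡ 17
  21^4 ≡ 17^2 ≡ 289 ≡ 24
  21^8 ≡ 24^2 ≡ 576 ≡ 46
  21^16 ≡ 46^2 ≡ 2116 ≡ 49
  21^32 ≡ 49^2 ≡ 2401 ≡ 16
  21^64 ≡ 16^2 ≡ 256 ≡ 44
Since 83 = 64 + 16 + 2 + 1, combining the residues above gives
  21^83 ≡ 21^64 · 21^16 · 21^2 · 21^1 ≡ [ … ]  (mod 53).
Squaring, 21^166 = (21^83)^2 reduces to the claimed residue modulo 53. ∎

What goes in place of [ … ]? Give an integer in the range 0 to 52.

26

Multiply the listed residues: 44 · 49 · 17 · 21 = 2156 → 36652 → 769692.
Reducing modulo 53: 769692 = 14522·53 + 26, so 21^83 ≡ 26.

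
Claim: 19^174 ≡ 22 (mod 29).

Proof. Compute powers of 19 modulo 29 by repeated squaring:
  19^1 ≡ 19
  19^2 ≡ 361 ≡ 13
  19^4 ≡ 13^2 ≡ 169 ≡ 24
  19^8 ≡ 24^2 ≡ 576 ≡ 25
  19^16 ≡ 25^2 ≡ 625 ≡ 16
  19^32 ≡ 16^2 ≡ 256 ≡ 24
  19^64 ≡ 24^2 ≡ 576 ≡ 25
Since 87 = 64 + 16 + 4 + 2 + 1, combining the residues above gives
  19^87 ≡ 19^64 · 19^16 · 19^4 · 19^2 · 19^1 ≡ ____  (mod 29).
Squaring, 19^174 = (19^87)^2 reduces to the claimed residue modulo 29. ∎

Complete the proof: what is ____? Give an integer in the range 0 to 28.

15

19^64 · 19^16 · 19^4 · 19^2 · 19^1 ≡ 25 · 16 · 24 · 13 · 19 = 2371200.
2371200 mod 29 = 15, so 19^87 ≡ 15 (mod 29).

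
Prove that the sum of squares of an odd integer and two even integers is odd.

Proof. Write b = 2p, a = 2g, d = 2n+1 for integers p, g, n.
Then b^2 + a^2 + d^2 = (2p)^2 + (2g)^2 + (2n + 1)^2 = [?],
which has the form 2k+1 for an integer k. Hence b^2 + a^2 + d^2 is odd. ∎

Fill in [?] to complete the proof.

2(2g^2 + 2n^2 + 2n + 2p^2) + 1

(2p)^2 + (2g)^2 + (2n + 1)^2 = 4g^2 + 4n^2 + 4n + 4p^2 + 1
= 2(2g^2 + 2n^2 + 2n + 2p^2) + 1.
Since 2g^2 + 2n^2 + 2n + 2p^2 is an integer, the sum of squares is of the form 2k+1 for an integer k.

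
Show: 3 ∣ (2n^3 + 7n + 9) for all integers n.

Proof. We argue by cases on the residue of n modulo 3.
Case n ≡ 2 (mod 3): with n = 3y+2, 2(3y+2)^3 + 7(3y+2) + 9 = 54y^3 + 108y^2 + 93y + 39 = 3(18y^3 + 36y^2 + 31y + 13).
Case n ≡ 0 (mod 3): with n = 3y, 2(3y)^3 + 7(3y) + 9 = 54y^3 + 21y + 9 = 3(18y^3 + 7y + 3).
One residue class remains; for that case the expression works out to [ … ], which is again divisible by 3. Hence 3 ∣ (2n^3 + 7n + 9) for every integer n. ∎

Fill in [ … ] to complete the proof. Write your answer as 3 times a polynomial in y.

Only n ≡ 1 (mod 3) is unaccounted for. Put n = 3y+1:
2(3y+1)^3 + 7(3y+1) + 9 expands to 54y^3 + 54y^2 + 39y + 18,
and factoring out 3 leaves 3(18y^3 + 18y^2 + 13y + 6).

3(18y^3 + 18y^2 + 13y + 6)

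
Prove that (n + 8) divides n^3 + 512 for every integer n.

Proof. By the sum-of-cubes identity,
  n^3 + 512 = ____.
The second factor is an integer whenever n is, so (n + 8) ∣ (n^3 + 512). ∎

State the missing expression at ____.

(n + 8)(n^2 - 8n + 64)

a^3 + b^3 = (a + b)(a^2 - ab + b^2). With a = n, b = 8:
n^3 + 512 = (n + 8)(n^2 - 8n + 64).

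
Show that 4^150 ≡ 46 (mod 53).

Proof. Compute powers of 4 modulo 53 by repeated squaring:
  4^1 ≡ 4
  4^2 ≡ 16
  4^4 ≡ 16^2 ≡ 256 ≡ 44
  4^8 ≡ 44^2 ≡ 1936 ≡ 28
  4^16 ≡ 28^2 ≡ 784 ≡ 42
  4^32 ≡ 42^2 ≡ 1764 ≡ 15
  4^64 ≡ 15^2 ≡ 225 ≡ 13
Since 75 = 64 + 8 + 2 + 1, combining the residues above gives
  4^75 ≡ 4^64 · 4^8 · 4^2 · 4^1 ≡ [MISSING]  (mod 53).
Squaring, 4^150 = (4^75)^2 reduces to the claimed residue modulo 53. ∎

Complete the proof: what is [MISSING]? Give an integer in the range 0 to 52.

29

4^64 · 4^8 · 4^2 · 4^1 ≡ 13 · 28 · 16 · 4 = 23296.
23296 mod 53 = 29, so 4^75 ≡ 29 (mod 53).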